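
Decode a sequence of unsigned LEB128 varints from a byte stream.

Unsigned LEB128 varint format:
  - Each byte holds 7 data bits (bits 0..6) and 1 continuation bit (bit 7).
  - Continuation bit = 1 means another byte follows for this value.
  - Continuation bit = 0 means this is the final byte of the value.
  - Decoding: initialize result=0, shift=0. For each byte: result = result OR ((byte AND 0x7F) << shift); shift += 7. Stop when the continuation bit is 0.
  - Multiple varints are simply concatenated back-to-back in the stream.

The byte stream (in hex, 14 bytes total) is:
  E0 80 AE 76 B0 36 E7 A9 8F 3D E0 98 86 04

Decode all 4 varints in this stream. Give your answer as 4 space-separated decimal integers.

  byte[0]=0xE0 cont=1 payload=0x60=96: acc |= 96<<0 -> acc=96 shift=7
  byte[1]=0x80 cont=1 payload=0x00=0: acc |= 0<<7 -> acc=96 shift=14
  byte[2]=0xAE cont=1 payload=0x2E=46: acc |= 46<<14 -> acc=753760 shift=21
  byte[3]=0x76 cont=0 payload=0x76=118: acc |= 118<<21 -> acc=248217696 shift=28 [end]
Varint 1: bytes[0:4] = E0 80 AE 76 -> value 248217696 (4 byte(s))
  byte[4]=0xB0 cont=1 payload=0x30=48: acc |= 48<<0 -> acc=48 shift=7
  byte[5]=0x36 cont=0 payload=0x36=54: acc |= 54<<7 -> acc=6960 shift=14 [end]
Varint 2: bytes[4:6] = B0 36 -> value 6960 (2 byte(s))
  byte[6]=0xE7 cont=1 payload=0x67=103: acc |= 103<<0 -> acc=103 shift=7
  byte[7]=0xA9 cont=1 payload=0x29=41: acc |= 41<<7 -> acc=5351 shift=14
  byte[8]=0x8F cont=1 payload=0x0F=15: acc |= 15<<14 -> acc=251111 shift=21
  byte[9]=0x3D cont=0 payload=0x3D=61: acc |= 61<<21 -> acc=128177383 shift=28 [end]
Varint 3: bytes[6:10] = E7 A9 8F 3D -> value 128177383 (4 byte(s))
  byte[10]=0xE0 cont=1 payload=0x60=96: acc |= 96<<0 -> acc=96 shift=7
  byte[11]=0x98 cont=1 payload=0x18=24: acc |= 24<<7 -> acc=3168 shift=14
  byte[12]=0x86 cont=1 payload=0x06=6: acc |= 6<<14 -> acc=101472 shift=21
  byte[13]=0x04 cont=0 payload=0x04=4: acc |= 4<<21 -> acc=8490080 shift=28 [end]
Varint 4: bytes[10:14] = E0 98 86 04 -> value 8490080 (4 byte(s))

Answer: 248217696 6960 128177383 8490080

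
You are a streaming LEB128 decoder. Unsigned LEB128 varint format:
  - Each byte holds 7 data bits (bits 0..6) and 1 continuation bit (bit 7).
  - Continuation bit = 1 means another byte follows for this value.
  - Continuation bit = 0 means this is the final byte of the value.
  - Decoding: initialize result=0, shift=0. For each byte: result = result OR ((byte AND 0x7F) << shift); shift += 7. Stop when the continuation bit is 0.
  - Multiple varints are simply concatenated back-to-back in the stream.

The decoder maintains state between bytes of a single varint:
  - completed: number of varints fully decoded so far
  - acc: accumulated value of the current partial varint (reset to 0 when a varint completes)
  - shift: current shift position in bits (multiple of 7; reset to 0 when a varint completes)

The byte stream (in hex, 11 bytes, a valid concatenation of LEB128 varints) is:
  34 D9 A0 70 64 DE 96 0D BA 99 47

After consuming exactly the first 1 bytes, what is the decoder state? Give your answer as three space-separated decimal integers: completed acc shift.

byte[0]=0x34 cont=0 payload=0x34: varint #1 complete (value=52); reset -> completed=1 acc=0 shift=0

Answer: 1 0 0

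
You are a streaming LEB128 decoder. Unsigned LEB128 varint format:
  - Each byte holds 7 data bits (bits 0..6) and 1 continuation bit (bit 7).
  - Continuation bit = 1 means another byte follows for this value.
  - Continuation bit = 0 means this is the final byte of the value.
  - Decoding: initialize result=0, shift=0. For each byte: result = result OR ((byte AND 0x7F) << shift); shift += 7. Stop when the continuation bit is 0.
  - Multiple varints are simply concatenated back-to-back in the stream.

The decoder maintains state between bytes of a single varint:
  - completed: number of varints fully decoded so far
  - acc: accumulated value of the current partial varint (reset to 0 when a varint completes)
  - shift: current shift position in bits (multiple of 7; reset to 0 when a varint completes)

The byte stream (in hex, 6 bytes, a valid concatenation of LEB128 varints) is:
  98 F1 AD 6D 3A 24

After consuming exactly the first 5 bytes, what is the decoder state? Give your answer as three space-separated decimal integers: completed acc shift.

Answer: 2 0 0

Derivation:
byte[0]=0x98 cont=1 payload=0x18: acc |= 24<<0 -> completed=0 acc=24 shift=7
byte[1]=0xF1 cont=1 payload=0x71: acc |= 113<<7 -> completed=0 acc=14488 shift=14
byte[2]=0xAD cont=1 payload=0x2D: acc |= 45<<14 -> completed=0 acc=751768 shift=21
byte[3]=0x6D cont=0 payload=0x6D: varint #1 complete (value=229341336); reset -> completed=1 acc=0 shift=0
byte[4]=0x3A cont=0 payload=0x3A: varint #2 complete (value=58); reset -> completed=2 acc=0 shift=0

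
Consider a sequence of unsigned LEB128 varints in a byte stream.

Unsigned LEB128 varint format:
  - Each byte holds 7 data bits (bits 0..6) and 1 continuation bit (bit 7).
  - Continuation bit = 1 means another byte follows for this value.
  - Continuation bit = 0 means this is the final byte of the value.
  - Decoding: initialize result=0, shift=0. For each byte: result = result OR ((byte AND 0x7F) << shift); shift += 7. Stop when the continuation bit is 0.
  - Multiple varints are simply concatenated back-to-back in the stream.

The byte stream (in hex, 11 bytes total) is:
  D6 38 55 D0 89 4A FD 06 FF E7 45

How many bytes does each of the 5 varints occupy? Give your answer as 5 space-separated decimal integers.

  byte[0]=0xD6 cont=1 payload=0x56=86: acc |= 86<<0 -> acc=86 shift=7
  byte[1]=0x38 cont=0 payload=0x38=56: acc |= 56<<7 -> acc=7254 shift=14 [end]
Varint 1: bytes[0:2] = D6 38 -> value 7254 (2 byte(s))
  byte[2]=0x55 cont=0 payload=0x55=85: acc |= 85<<0 -> acc=85 shift=7 [end]
Varint 2: bytes[2:3] = 55 -> value 85 (1 byte(s))
  byte[3]=0xD0 cont=1 payload=0x50=80: acc |= 80<<0 -> acc=80 shift=7
  byte[4]=0x89 cont=1 payload=0x09=9: acc |= 9<<7 -> acc=1232 shift=14
  byte[5]=0x4A cont=0 payload=0x4A=74: acc |= 74<<14 -> acc=1213648 shift=21 [end]
Varint 3: bytes[3:6] = D0 89 4A -> value 1213648 (3 byte(s))
  byte[6]=0xFD cont=1 payload=0x7D=125: acc |= 125<<0 -> acc=125 shift=7
  byte[7]=0x06 cont=0 payload=0x06=6: acc |= 6<<7 -> acc=893 shift=14 [end]
Varint 4: bytes[6:8] = FD 06 -> value 893 (2 byte(s))
  byte[8]=0xFF cont=1 payload=0x7F=127: acc |= 127<<0 -> acc=127 shift=7
  byte[9]=0xE7 cont=1 payload=0x67=103: acc |= 103<<7 -> acc=13311 shift=14
  byte[10]=0x45 cont=0 payload=0x45=69: acc |= 69<<14 -> acc=1143807 shift=21 [end]
Varint 5: bytes[8:11] = FF E7 45 -> value 1143807 (3 byte(s))

Answer: 2 1 3 2 3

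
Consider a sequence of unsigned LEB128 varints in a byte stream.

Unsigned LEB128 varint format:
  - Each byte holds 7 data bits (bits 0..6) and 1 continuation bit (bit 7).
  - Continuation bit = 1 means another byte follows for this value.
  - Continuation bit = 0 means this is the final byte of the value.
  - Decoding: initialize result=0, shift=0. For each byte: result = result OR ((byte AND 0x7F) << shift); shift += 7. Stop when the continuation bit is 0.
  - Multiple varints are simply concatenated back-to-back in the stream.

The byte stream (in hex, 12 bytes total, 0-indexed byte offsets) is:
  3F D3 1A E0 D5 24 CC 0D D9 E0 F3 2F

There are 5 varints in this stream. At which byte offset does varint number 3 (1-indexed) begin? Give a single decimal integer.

  byte[0]=0x3F cont=0 payload=0x3F=63: acc |= 63<<0 -> acc=63 shift=7 [end]
Varint 1: bytes[0:1] = 3F -> value 63 (1 byte(s))
  byte[1]=0xD3 cont=1 payload=0x53=83: acc |= 83<<0 -> acc=83 shift=7
  byte[2]=0x1A cont=0 payload=0x1A=26: acc |= 26<<7 -> acc=3411 shift=14 [end]
Varint 2: bytes[1:3] = D3 1A -> value 3411 (2 byte(s))
  byte[3]=0xE0 cont=1 payload=0x60=96: acc |= 96<<0 -> acc=96 shift=7
  byte[4]=0xD5 cont=1 payload=0x55=85: acc |= 85<<7 -> acc=10976 shift=14
  byte[5]=0x24 cont=0 payload=0x24=36: acc |= 36<<14 -> acc=600800 shift=21 [end]
Varint 3: bytes[3:6] = E0 D5 24 -> value 600800 (3 byte(s))
  byte[6]=0xCC cont=1 payload=0x4C=76: acc |= 76<<0 -> acc=76 shift=7
  byte[7]=0x0D cont=0 payload=0x0D=13: acc |= 13<<7 -> acc=1740 shift=14 [end]
Varint 4: bytes[6:8] = CC 0D -> value 1740 (2 byte(s))
  byte[8]=0xD9 cont=1 payload=0x59=89: acc |= 89<<0 -> acc=89 shift=7
  byte[9]=0xE0 cont=1 payload=0x60=96: acc |= 96<<7 -> acc=12377 shift=14
  byte[10]=0xF3 cont=1 payload=0x73=115: acc |= 115<<14 -> acc=1896537 shift=21
  byte[11]=0x2F cont=0 payload=0x2F=47: acc |= 47<<21 -> acc=100462681 shift=28 [end]
Varint 5: bytes[8:12] = D9 E0 F3 2F -> value 100462681 (4 byte(s))

Answer: 3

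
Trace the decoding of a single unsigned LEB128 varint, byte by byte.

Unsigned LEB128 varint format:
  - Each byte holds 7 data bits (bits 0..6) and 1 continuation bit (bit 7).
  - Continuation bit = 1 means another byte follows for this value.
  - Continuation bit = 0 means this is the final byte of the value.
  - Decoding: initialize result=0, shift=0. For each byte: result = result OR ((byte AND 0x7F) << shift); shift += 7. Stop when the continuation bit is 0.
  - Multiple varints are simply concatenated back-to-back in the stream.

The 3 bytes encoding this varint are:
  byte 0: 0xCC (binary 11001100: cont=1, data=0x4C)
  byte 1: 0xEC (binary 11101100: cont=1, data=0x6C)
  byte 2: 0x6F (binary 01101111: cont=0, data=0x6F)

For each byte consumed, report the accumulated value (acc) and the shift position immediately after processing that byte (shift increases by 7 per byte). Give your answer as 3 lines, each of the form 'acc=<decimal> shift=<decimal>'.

byte 0=0xCC: payload=0x4C=76, contrib = 76<<0 = 76; acc -> 76, shift -> 7
byte 1=0xEC: payload=0x6C=108, contrib = 108<<7 = 13824; acc -> 13900, shift -> 14
byte 2=0x6F: payload=0x6F=111, contrib = 111<<14 = 1818624; acc -> 1832524, shift -> 21

Answer: acc=76 shift=7
acc=13900 shift=14
acc=1832524 shift=21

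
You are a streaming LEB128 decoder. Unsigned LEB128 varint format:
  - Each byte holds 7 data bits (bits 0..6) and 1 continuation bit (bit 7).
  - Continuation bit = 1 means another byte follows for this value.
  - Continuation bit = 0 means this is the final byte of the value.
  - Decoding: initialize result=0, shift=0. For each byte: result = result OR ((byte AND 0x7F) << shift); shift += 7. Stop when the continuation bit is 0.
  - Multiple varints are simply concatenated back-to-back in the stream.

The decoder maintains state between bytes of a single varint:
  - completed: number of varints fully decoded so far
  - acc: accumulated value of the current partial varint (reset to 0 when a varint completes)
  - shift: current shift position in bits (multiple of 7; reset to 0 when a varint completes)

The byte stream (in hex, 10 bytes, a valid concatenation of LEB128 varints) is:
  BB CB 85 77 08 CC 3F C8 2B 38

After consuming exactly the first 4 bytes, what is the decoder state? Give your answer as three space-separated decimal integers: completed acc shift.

Answer: 1 0 0

Derivation:
byte[0]=0xBB cont=1 payload=0x3B: acc |= 59<<0 -> completed=0 acc=59 shift=7
byte[1]=0xCB cont=1 payload=0x4B: acc |= 75<<7 -> completed=0 acc=9659 shift=14
byte[2]=0x85 cont=1 payload=0x05: acc |= 5<<14 -> completed=0 acc=91579 shift=21
byte[3]=0x77 cont=0 payload=0x77: varint #1 complete (value=249652667); reset -> completed=1 acc=0 shift=0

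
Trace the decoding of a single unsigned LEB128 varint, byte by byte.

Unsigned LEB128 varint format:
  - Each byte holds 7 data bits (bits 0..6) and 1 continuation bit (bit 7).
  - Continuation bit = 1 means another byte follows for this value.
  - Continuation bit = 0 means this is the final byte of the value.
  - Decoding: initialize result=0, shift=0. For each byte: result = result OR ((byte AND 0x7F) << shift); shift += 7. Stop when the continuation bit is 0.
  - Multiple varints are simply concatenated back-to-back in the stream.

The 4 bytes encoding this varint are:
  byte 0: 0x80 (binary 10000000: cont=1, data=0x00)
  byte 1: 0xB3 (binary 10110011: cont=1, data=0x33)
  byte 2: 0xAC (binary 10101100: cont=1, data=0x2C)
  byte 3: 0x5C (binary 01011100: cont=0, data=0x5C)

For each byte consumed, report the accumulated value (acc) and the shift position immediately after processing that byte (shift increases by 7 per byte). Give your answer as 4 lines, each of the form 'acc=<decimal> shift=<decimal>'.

Answer: acc=0 shift=7
acc=6528 shift=14
acc=727424 shift=21
acc=193665408 shift=28

Derivation:
byte 0=0x80: payload=0x00=0, contrib = 0<<0 = 0; acc -> 0, shift -> 7
byte 1=0xB3: payload=0x33=51, contrib = 51<<7 = 6528; acc -> 6528, shift -> 14
byte 2=0xAC: payload=0x2C=44, contrib = 44<<14 = 720896; acc -> 727424, shift -> 21
byte 3=0x5C: payload=0x5C=92, contrib = 92<<21 = 192937984; acc -> 193665408, shift -> 28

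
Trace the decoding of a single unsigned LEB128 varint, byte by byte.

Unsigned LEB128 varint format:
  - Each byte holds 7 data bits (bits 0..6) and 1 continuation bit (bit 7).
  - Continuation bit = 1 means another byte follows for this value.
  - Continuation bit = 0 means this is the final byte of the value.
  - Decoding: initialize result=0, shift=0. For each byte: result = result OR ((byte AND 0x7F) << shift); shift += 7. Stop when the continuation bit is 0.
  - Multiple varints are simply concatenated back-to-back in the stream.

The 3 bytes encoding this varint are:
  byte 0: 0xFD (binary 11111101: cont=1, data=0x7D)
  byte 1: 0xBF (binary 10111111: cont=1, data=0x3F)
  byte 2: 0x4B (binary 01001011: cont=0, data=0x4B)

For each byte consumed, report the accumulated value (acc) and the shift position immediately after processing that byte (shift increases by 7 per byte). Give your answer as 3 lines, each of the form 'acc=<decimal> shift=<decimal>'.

byte 0=0xFD: payload=0x7D=125, contrib = 125<<0 = 125; acc -> 125, shift -> 7
byte 1=0xBF: payload=0x3F=63, contrib = 63<<7 = 8064; acc -> 8189, shift -> 14
byte 2=0x4B: payload=0x4B=75, contrib = 75<<14 = 1228800; acc -> 1236989, shift -> 21

Answer: acc=125 shift=7
acc=8189 shift=14
acc=1236989 shift=21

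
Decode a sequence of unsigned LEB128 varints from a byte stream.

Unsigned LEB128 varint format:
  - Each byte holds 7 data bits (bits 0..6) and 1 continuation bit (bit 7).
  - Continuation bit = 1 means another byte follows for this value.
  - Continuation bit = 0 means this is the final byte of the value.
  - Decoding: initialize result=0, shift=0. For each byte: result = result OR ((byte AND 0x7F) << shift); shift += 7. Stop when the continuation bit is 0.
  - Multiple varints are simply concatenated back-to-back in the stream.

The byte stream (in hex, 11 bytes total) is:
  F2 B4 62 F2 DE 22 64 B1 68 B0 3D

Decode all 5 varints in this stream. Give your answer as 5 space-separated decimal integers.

  byte[0]=0xF2 cont=1 payload=0x72=114: acc |= 114<<0 -> acc=114 shift=7
  byte[1]=0xB4 cont=1 payload=0x34=52: acc |= 52<<7 -> acc=6770 shift=14
  byte[2]=0x62 cont=0 payload=0x62=98: acc |= 98<<14 -> acc=1612402 shift=21 [end]
Varint 1: bytes[0:3] = F2 B4 62 -> value 1612402 (3 byte(s))
  byte[3]=0xF2 cont=1 payload=0x72=114: acc |= 114<<0 -> acc=114 shift=7
  byte[4]=0xDE cont=1 payload=0x5E=94: acc |= 94<<7 -> acc=12146 shift=14
  byte[5]=0x22 cont=0 payload=0x22=34: acc |= 34<<14 -> acc=569202 shift=21 [end]
Varint 2: bytes[3:6] = F2 DE 22 -> value 569202 (3 byte(s))
  byte[6]=0x64 cont=0 payload=0x64=100: acc |= 100<<0 -> acc=100 shift=7 [end]
Varint 3: bytes[6:7] = 64 -> value 100 (1 byte(s))
  byte[7]=0xB1 cont=1 payload=0x31=49: acc |= 49<<0 -> acc=49 shift=7
  byte[8]=0x68 cont=0 payload=0x68=104: acc |= 104<<7 -> acc=13361 shift=14 [end]
Varint 4: bytes[7:9] = B1 68 -> value 13361 (2 byte(s))
  byte[9]=0xB0 cont=1 payload=0x30=48: acc |= 48<<0 -> acc=48 shift=7
  byte[10]=0x3D cont=0 payload=0x3D=61: acc |= 61<<7 -> acc=7856 shift=14 [end]
Varint 5: bytes[9:11] = B0 3D -> value 7856 (2 byte(s))

Answer: 1612402 569202 100 13361 7856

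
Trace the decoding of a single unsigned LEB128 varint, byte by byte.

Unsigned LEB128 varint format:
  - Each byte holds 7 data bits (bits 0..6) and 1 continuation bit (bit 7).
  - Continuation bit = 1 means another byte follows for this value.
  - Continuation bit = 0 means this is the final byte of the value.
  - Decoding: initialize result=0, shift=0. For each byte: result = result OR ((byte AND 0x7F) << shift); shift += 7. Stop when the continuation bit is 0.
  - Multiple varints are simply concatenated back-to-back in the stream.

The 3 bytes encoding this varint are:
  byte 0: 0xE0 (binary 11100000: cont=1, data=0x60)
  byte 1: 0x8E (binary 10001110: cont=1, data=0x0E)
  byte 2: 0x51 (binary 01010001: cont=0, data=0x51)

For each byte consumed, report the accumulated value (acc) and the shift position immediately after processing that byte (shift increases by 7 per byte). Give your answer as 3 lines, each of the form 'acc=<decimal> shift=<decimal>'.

byte 0=0xE0: payload=0x60=96, contrib = 96<<0 = 96; acc -> 96, shift -> 7
byte 1=0x8E: payload=0x0E=14, contrib = 14<<7 = 1792; acc -> 1888, shift -> 14
byte 2=0x51: payload=0x51=81, contrib = 81<<14 = 1327104; acc -> 1328992, shift -> 21

Answer: acc=96 shift=7
acc=1888 shift=14
acc=1328992 shift=21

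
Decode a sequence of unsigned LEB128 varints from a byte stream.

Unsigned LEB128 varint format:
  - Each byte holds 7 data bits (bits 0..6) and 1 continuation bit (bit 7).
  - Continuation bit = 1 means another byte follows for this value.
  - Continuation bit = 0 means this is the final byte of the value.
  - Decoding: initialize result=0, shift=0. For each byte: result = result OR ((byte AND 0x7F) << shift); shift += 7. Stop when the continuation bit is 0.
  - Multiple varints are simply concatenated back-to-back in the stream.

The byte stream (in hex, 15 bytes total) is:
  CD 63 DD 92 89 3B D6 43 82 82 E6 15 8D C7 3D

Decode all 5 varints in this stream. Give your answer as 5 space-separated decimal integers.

  byte[0]=0xCD cont=1 payload=0x4D=77: acc |= 77<<0 -> acc=77 shift=7
  byte[1]=0x63 cont=0 payload=0x63=99: acc |= 99<<7 -> acc=12749 shift=14 [end]
Varint 1: bytes[0:2] = CD 63 -> value 12749 (2 byte(s))
  byte[2]=0xDD cont=1 payload=0x5D=93: acc |= 93<<0 -> acc=93 shift=7
  byte[3]=0x92 cont=1 payload=0x12=18: acc |= 18<<7 -> acc=2397 shift=14
  byte[4]=0x89 cont=1 payload=0x09=9: acc |= 9<<14 -> acc=149853 shift=21
  byte[5]=0x3B cont=0 payload=0x3B=59: acc |= 59<<21 -> acc=123881821 shift=28 [end]
Varint 2: bytes[2:6] = DD 92 89 3B -> value 123881821 (4 byte(s))
  byte[6]=0xD6 cont=1 payload=0x56=86: acc |= 86<<0 -> acc=86 shift=7
  byte[7]=0x43 cont=0 payload=0x43=67: acc |= 67<<7 -> acc=8662 shift=14 [end]
Varint 3: bytes[6:8] = D6 43 -> value 8662 (2 byte(s))
  byte[8]=0x82 cont=1 payload=0x02=2: acc |= 2<<0 -> acc=2 shift=7
  byte[9]=0x82 cont=1 payload=0x02=2: acc |= 2<<7 -> acc=258 shift=14
  byte[10]=0xE6 cont=1 payload=0x66=102: acc |= 102<<14 -> acc=1671426 shift=21
  byte[11]=0x15 cont=0 payload=0x15=21: acc |= 21<<21 -> acc=45711618 shift=28 [end]
Varint 4: bytes[8:12] = 82 82 E6 15 -> value 45711618 (4 byte(s))
  byte[12]=0x8D cont=1 payload=0x0D=13: acc |= 13<<0 -> acc=13 shift=7
  byte[13]=0xC7 cont=1 payload=0x47=71: acc |= 71<<7 -> acc=9101 shift=14
  byte[14]=0x3D cont=0 payload=0x3D=61: acc |= 61<<14 -> acc=1008525 shift=21 [end]
Varint 5: bytes[12:15] = 8D C7 3D -> value 1008525 (3 byte(s))

Answer: 12749 123881821 8662 45711618 1008525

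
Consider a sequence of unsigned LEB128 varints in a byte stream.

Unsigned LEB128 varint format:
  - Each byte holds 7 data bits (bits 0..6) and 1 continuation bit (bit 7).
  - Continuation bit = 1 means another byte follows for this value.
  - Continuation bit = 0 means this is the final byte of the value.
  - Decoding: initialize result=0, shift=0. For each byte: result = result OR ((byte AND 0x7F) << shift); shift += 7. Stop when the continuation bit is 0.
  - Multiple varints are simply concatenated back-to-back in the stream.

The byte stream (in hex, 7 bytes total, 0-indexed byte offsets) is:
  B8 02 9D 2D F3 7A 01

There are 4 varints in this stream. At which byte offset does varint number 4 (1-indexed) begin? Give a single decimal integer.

  byte[0]=0xB8 cont=1 payload=0x38=56: acc |= 56<<0 -> acc=56 shift=7
  byte[1]=0x02 cont=0 payload=0x02=2: acc |= 2<<7 -> acc=312 shift=14 [end]
Varint 1: bytes[0:2] = B8 02 -> value 312 (2 byte(s))
  byte[2]=0x9D cont=1 payload=0x1D=29: acc |= 29<<0 -> acc=29 shift=7
  byte[3]=0x2D cont=0 payload=0x2D=45: acc |= 45<<7 -> acc=5789 shift=14 [end]
Varint 2: bytes[2:4] = 9D 2D -> value 5789 (2 byte(s))
  byte[4]=0xF3 cont=1 payload=0x73=115: acc |= 115<<0 -> acc=115 shift=7
  byte[5]=0x7A cont=0 payload=0x7A=122: acc |= 122<<7 -> acc=15731 shift=14 [end]
Varint 3: bytes[4:6] = F3 7A -> value 15731 (2 byte(s))
  byte[6]=0x01 cont=0 payload=0x01=1: acc |= 1<<0 -> acc=1 shift=7 [end]
Varint 4: bytes[6:7] = 01 -> value 1 (1 byte(s))

Answer: 6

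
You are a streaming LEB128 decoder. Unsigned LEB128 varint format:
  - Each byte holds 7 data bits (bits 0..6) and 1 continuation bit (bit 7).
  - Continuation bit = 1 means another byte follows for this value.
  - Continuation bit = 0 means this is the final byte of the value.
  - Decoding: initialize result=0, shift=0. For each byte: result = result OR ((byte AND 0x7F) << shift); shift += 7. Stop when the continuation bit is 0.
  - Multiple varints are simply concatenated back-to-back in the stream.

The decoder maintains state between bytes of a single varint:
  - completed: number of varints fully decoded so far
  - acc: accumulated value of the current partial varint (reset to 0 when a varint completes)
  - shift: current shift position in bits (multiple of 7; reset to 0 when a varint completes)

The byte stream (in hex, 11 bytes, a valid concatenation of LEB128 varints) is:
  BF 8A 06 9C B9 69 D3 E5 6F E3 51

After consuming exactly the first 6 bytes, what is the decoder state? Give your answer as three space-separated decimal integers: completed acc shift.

Answer: 2 0 0

Derivation:
byte[0]=0xBF cont=1 payload=0x3F: acc |= 63<<0 -> completed=0 acc=63 shift=7
byte[1]=0x8A cont=1 payload=0x0A: acc |= 10<<7 -> completed=0 acc=1343 shift=14
byte[2]=0x06 cont=0 payload=0x06: varint #1 complete (value=99647); reset -> completed=1 acc=0 shift=0
byte[3]=0x9C cont=1 payload=0x1C: acc |= 28<<0 -> completed=1 acc=28 shift=7
byte[4]=0xB9 cont=1 payload=0x39: acc |= 57<<7 -> completed=1 acc=7324 shift=14
byte[5]=0x69 cont=0 payload=0x69: varint #2 complete (value=1727644); reset -> completed=2 acc=0 shift=0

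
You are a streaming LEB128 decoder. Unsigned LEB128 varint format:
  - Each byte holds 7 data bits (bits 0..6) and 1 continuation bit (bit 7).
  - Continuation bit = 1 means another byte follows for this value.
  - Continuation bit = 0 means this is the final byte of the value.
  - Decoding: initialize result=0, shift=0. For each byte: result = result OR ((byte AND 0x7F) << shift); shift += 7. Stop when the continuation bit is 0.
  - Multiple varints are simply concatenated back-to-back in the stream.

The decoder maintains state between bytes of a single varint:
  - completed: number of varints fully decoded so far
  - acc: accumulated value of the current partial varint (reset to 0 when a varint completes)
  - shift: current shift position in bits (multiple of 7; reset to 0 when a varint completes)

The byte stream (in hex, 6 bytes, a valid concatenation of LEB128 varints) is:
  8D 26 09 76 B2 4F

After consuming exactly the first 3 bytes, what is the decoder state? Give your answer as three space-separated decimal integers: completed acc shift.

Answer: 2 0 0

Derivation:
byte[0]=0x8D cont=1 payload=0x0D: acc |= 13<<0 -> completed=0 acc=13 shift=7
byte[1]=0x26 cont=0 payload=0x26: varint #1 complete (value=4877); reset -> completed=1 acc=0 shift=0
byte[2]=0x09 cont=0 payload=0x09: varint #2 complete (value=9); reset -> completed=2 acc=0 shift=0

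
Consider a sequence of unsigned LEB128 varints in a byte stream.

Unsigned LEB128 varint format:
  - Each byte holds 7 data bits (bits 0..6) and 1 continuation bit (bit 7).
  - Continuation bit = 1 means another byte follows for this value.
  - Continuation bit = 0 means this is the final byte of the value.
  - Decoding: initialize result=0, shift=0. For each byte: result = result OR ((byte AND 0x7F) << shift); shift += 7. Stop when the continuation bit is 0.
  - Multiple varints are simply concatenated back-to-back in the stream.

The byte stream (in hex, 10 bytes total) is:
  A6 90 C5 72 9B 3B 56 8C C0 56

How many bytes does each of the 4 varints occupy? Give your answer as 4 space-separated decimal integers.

Answer: 4 2 1 3

Derivation:
  byte[0]=0xA6 cont=1 payload=0x26=38: acc |= 38<<0 -> acc=38 shift=7
  byte[1]=0x90 cont=1 payload=0x10=16: acc |= 16<<7 -> acc=2086 shift=14
  byte[2]=0xC5 cont=1 payload=0x45=69: acc |= 69<<14 -> acc=1132582 shift=21
  byte[3]=0x72 cont=0 payload=0x72=114: acc |= 114<<21 -> acc=240207910 shift=28 [end]
Varint 1: bytes[0:4] = A6 90 C5 72 -> value 240207910 (4 byte(s))
  byte[4]=0x9B cont=1 payload=0x1B=27: acc |= 27<<0 -> acc=27 shift=7
  byte[5]=0x3B cont=0 payload=0x3B=59: acc |= 59<<7 -> acc=7579 shift=14 [end]
Varint 2: bytes[4:6] = 9B 3B -> value 7579 (2 byte(s))
  byte[6]=0x56 cont=0 payload=0x56=86: acc |= 86<<0 -> acc=86 shift=7 [end]
Varint 3: bytes[6:7] = 56 -> value 86 (1 byte(s))
  byte[7]=0x8C cont=1 payload=0x0C=12: acc |= 12<<0 -> acc=12 shift=7
  byte[8]=0xC0 cont=1 payload=0x40=64: acc |= 64<<7 -> acc=8204 shift=14
  byte[9]=0x56 cont=0 payload=0x56=86: acc |= 86<<14 -> acc=1417228 shift=21 [end]
Varint 4: bytes[7:10] = 8C C0 56 -> value 1417228 (3 byte(s))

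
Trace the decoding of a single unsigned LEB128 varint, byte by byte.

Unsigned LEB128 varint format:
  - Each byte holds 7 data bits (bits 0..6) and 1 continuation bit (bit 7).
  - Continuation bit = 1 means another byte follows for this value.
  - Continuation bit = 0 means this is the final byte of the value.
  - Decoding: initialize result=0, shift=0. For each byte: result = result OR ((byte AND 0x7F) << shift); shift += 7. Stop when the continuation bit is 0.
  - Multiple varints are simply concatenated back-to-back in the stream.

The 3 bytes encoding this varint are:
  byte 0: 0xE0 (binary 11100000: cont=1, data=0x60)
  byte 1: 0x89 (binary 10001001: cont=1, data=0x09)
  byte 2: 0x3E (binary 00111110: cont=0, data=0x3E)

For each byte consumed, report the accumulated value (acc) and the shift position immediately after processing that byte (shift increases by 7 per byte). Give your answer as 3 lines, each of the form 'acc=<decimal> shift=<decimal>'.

Answer: acc=96 shift=7
acc=1248 shift=14
acc=1017056 shift=21

Derivation:
byte 0=0xE0: payload=0x60=96, contrib = 96<<0 = 96; acc -> 96, shift -> 7
byte 1=0x89: payload=0x09=9, contrib = 9<<7 = 1152; acc -> 1248, shift -> 14
byte 2=0x3E: payload=0x3E=62, contrib = 62<<14 = 1015808; acc -> 1017056, shift -> 21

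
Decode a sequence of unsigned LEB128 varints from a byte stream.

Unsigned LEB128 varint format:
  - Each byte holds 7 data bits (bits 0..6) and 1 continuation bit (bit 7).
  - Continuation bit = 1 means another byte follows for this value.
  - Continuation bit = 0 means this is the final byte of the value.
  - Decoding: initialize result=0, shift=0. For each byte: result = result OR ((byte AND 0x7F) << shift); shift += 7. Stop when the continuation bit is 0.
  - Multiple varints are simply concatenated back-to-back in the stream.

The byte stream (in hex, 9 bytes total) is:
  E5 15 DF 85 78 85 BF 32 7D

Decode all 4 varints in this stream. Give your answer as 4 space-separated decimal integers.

  byte[0]=0xE5 cont=1 payload=0x65=101: acc |= 101<<0 -> acc=101 shift=7
  byte[1]=0x15 cont=0 payload=0x15=21: acc |= 21<<7 -> acc=2789 shift=14 [end]
Varint 1: bytes[0:2] = E5 15 -> value 2789 (2 byte(s))
  byte[2]=0xDF cont=1 payload=0x5F=95: acc |= 95<<0 -> acc=95 shift=7
  byte[3]=0x85 cont=1 payload=0x05=5: acc |= 5<<7 -> acc=735 shift=14
  byte[4]=0x78 cont=0 payload=0x78=120: acc |= 120<<14 -> acc=1966815 shift=21 [end]
Varint 2: bytes[2:5] = DF 85 78 -> value 1966815 (3 byte(s))
  byte[5]=0x85 cont=1 payload=0x05=5: acc |= 5<<0 -> acc=5 shift=7
  byte[6]=0xBF cont=1 payload=0x3F=63: acc |= 63<<7 -> acc=8069 shift=14
  byte[7]=0x32 cont=0 payload=0x32=50: acc |= 50<<14 -> acc=827269 shift=21 [end]
Varint 3: bytes[5:8] = 85 BF 32 -> value 827269 (3 byte(s))
  byte[8]=0x7D cont=0 payload=0x7D=125: acc |= 125<<0 -> acc=125 shift=7 [end]
Varint 4: bytes[8:9] = 7D -> value 125 (1 byte(s))

Answer: 2789 1966815 827269 125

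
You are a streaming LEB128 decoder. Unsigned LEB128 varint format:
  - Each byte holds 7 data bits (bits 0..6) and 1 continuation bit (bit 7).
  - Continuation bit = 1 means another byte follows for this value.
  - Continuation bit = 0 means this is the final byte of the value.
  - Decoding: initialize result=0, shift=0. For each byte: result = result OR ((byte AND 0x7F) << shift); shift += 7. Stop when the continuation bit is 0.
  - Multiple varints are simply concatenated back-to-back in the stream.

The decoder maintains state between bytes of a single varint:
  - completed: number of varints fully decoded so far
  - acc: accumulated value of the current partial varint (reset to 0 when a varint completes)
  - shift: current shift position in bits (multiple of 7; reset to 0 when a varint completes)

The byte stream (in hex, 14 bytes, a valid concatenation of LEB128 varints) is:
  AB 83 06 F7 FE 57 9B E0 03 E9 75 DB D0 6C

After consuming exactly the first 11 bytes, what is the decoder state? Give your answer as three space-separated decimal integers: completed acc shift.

byte[0]=0xAB cont=1 payload=0x2B: acc |= 43<<0 -> completed=0 acc=43 shift=7
byte[1]=0x83 cont=1 payload=0x03: acc |= 3<<7 -> completed=0 acc=427 shift=14
byte[2]=0x06 cont=0 payload=0x06: varint #1 complete (value=98731); reset -> completed=1 acc=0 shift=0
byte[3]=0xF7 cont=1 payload=0x77: acc |= 119<<0 -> completed=1 acc=119 shift=7
byte[4]=0xFE cont=1 payload=0x7E: acc |= 126<<7 -> completed=1 acc=16247 shift=14
byte[5]=0x57 cont=0 payload=0x57: varint #2 complete (value=1441655); reset -> completed=2 acc=0 shift=0
byte[6]=0x9B cont=1 payload=0x1B: acc |= 27<<0 -> completed=2 acc=27 shift=7
byte[7]=0xE0 cont=1 payload=0x60: acc |= 96<<7 -> completed=2 acc=12315 shift=14
byte[8]=0x03 cont=0 payload=0x03: varint #3 complete (value=61467); reset -> completed=3 acc=0 shift=0
byte[9]=0xE9 cont=1 payload=0x69: acc |= 105<<0 -> completed=3 acc=105 shift=7
byte[10]=0x75 cont=0 payload=0x75: varint #4 complete (value=15081); reset -> completed=4 acc=0 shift=0

Answer: 4 0 0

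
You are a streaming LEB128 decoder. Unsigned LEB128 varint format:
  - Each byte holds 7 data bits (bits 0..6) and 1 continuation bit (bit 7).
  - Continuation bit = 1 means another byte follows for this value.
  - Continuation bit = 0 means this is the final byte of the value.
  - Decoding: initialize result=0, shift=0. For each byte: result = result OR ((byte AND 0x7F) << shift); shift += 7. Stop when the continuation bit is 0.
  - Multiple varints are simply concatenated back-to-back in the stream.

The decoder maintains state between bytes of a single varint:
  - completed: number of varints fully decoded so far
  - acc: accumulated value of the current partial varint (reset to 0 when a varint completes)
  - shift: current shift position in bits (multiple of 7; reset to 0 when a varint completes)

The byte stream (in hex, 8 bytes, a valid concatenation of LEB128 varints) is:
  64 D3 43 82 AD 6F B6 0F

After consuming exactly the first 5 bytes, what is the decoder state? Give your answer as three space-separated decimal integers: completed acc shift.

byte[0]=0x64 cont=0 payload=0x64: varint #1 complete (value=100); reset -> completed=1 acc=0 shift=0
byte[1]=0xD3 cont=1 payload=0x53: acc |= 83<<0 -> completed=1 acc=83 shift=7
byte[2]=0x43 cont=0 payload=0x43: varint #2 complete (value=8659); reset -> completed=2 acc=0 shift=0
byte[3]=0x82 cont=1 payload=0x02: acc |= 2<<0 -> completed=2 acc=2 shift=7
byte[4]=0xAD cont=1 payload=0x2D: acc |= 45<<7 -> completed=2 acc=5762 shift=14

Answer: 2 5762 14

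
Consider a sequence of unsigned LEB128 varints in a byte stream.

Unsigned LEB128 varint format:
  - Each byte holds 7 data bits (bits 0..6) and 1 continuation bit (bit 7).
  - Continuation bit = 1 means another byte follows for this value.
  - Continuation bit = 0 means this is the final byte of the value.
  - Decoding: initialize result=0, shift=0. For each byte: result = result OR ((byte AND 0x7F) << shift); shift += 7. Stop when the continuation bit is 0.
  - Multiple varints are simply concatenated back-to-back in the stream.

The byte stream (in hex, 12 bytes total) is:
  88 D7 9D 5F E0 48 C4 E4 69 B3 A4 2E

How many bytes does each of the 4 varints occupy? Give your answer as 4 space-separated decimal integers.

  byte[0]=0x88 cont=1 payload=0x08=8: acc |= 8<<0 -> acc=8 shift=7
  byte[1]=0xD7 cont=1 payload=0x57=87: acc |= 87<<7 -> acc=11144 shift=14
  byte[2]=0x9D cont=1 payload=0x1D=29: acc |= 29<<14 -> acc=486280 shift=21
  byte[3]=0x5F cont=0 payload=0x5F=95: acc |= 95<<21 -> acc=199715720 shift=28 [end]
Varint 1: bytes[0:4] = 88 D7 9D 5F -> value 199715720 (4 byte(s))
  byte[4]=0xE0 cont=1 payload=0x60=96: acc |= 96<<0 -> acc=96 shift=7
  byte[5]=0x48 cont=0 payload=0x48=72: acc |= 72<<7 -> acc=9312 shift=14 [end]
Varint 2: bytes[4:6] = E0 48 -> value 9312 (2 byte(s))
  byte[6]=0xC4 cont=1 payload=0x44=68: acc |= 68<<0 -> acc=68 shift=7
  byte[7]=0xE4 cont=1 payload=0x64=100: acc |= 100<<7 -> acc=12868 shift=14
  byte[8]=0x69 cont=0 payload=0x69=105: acc |= 105<<14 -> acc=1733188 shift=21 [end]
Varint 3: bytes[6:9] = C4 E4 69 -> value 1733188 (3 byte(s))
  byte[9]=0xB3 cont=1 payload=0x33=51: acc |= 51<<0 -> acc=51 shift=7
  byte[10]=0xA4 cont=1 payload=0x24=36: acc |= 36<<7 -> acc=4659 shift=14
  byte[11]=0x2E cont=0 payload=0x2E=46: acc |= 46<<14 -> acc=758323 shift=21 [end]
Varint 4: bytes[9:12] = B3 A4 2E -> value 758323 (3 byte(s))

Answer: 4 2 3 3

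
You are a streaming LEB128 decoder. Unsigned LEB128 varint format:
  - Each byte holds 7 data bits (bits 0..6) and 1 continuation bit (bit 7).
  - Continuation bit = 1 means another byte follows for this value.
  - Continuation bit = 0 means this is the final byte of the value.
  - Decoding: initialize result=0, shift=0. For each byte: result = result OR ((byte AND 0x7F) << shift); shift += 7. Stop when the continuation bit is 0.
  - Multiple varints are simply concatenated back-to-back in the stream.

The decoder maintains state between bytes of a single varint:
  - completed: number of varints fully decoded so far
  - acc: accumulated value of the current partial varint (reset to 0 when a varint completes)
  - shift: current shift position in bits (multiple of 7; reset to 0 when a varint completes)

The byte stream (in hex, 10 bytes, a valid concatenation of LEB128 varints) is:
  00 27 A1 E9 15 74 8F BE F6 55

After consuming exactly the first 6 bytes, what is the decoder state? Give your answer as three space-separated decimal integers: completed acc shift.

byte[0]=0x00 cont=0 payload=0x00: varint #1 complete (value=0); reset -> completed=1 acc=0 shift=0
byte[1]=0x27 cont=0 payload=0x27: varint #2 complete (value=39); reset -> completed=2 acc=0 shift=0
byte[2]=0xA1 cont=1 payload=0x21: acc |= 33<<0 -> completed=2 acc=33 shift=7
byte[3]=0xE9 cont=1 payload=0x69: acc |= 105<<7 -> completed=2 acc=13473 shift=14
byte[4]=0x15 cont=0 payload=0x15: varint #3 complete (value=357537); reset -> completed=3 acc=0 shift=0
byte[5]=0x74 cont=0 payload=0x74: varint #4 complete (value=116); reset -> completed=4 acc=0 shift=0

Answer: 4 0 0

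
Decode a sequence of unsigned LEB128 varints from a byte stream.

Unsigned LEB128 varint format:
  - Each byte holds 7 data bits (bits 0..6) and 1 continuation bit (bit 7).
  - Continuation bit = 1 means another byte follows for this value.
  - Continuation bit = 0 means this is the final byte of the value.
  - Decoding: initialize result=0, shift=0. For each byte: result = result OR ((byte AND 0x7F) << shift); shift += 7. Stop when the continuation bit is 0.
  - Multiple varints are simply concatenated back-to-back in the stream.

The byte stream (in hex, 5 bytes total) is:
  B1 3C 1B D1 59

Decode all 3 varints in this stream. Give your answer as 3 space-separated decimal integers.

  byte[0]=0xB1 cont=1 payload=0x31=49: acc |= 49<<0 -> acc=49 shift=7
  byte[1]=0x3C cont=0 payload=0x3C=60: acc |= 60<<7 -> acc=7729 shift=14 [end]
Varint 1: bytes[0:2] = B1 3C -> value 7729 (2 byte(s))
  byte[2]=0x1B cont=0 payload=0x1B=27: acc |= 27<<0 -> acc=27 shift=7 [end]
Varint 2: bytes[2:3] = 1B -> value 27 (1 byte(s))
  byte[3]=0xD1 cont=1 payload=0x51=81: acc |= 81<<0 -> acc=81 shift=7
  byte[4]=0x59 cont=0 payload=0x59=89: acc |= 89<<7 -> acc=11473 shift=14 [end]
Varint 3: bytes[3:5] = D1 59 -> value 11473 (2 byte(s))

Answer: 7729 27 11473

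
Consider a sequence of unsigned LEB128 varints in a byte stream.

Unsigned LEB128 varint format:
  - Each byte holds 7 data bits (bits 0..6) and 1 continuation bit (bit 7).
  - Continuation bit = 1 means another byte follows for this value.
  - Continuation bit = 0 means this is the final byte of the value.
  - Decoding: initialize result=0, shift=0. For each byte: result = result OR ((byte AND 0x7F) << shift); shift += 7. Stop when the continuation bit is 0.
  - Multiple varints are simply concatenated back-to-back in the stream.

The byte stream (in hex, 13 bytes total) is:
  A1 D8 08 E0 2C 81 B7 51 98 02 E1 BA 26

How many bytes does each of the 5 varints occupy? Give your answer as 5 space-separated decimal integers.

  byte[0]=0xA1 cont=1 payload=0x21=33: acc |= 33<<0 -> acc=33 shift=7
  byte[1]=0xD8 cont=1 payload=0x58=88: acc |= 88<<7 -> acc=11297 shift=14
  byte[2]=0x08 cont=0 payload=0x08=8: acc |= 8<<14 -> acc=142369 shift=21 [end]
Varint 1: bytes[0:3] = A1 D8 08 -> value 142369 (3 byte(s))
  byte[3]=0xE0 cont=1 payload=0x60=96: acc |= 96<<0 -> acc=96 shift=7
  byte[4]=0x2C cont=0 payload=0x2C=44: acc |= 44<<7 -> acc=5728 shift=14 [end]
Varint 2: bytes[3:5] = E0 2C -> value 5728 (2 byte(s))
  byte[5]=0x81 cont=1 payload=0x01=1: acc |= 1<<0 -> acc=1 shift=7
  byte[6]=0xB7 cont=1 payload=0x37=55: acc |= 55<<7 -> acc=7041 shift=14
  byte[7]=0x51 cont=0 payload=0x51=81: acc |= 81<<14 -> acc=1334145 shift=21 [end]
Varint 3: bytes[5:8] = 81 B7 51 -> value 1334145 (3 byte(s))
  byte[8]=0x98 cont=1 payload=0x18=24: acc |= 24<<0 -> acc=24 shift=7
  byte[9]=0x02 cont=0 payload=0x02=2: acc |= 2<<7 -> acc=280 shift=14 [end]
Varint 4: bytes[8:10] = 98 02 -> value 280 (2 byte(s))
  byte[10]=0xE1 cont=1 payload=0x61=97: acc |= 97<<0 -> acc=97 shift=7
  byte[11]=0xBA cont=1 payload=0x3A=58: acc |= 58<<7 -> acc=7521 shift=14
  byte[12]=0x26 cont=0 payload=0x26=38: acc |= 38<<14 -> acc=630113 shift=21 [end]
Varint 5: bytes[10:13] = E1 BA 26 -> value 630113 (3 byte(s))

Answer: 3 2 3 2 3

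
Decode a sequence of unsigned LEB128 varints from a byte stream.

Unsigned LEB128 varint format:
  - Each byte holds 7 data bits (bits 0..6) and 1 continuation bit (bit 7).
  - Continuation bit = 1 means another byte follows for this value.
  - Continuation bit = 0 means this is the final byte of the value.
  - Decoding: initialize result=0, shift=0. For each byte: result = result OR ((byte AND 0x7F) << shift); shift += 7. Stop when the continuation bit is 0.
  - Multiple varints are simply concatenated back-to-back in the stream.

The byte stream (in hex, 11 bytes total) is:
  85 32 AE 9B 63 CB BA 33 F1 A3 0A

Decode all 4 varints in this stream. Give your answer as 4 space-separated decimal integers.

Answer: 6405 1625518 843083 168433

Derivation:
  byte[0]=0x85 cont=1 payload=0x05=5: acc |= 5<<0 -> acc=5 shift=7
  byte[1]=0x32 cont=0 payload=0x32=50: acc |= 50<<7 -> acc=6405 shift=14 [end]
Varint 1: bytes[0:2] = 85 32 -> value 6405 (2 byte(s))
  byte[2]=0xAE cont=1 payload=0x2E=46: acc |= 46<<0 -> acc=46 shift=7
  byte[3]=0x9B cont=1 payload=0x1B=27: acc |= 27<<7 -> acc=3502 shift=14
  byte[4]=0x63 cont=0 payload=0x63=99: acc |= 99<<14 -> acc=1625518 shift=21 [end]
Varint 2: bytes[2:5] = AE 9B 63 -> value 1625518 (3 byte(s))
  byte[5]=0xCB cont=1 payload=0x4B=75: acc |= 75<<0 -> acc=75 shift=7
  byte[6]=0xBA cont=1 payload=0x3A=58: acc |= 58<<7 -> acc=7499 shift=14
  byte[7]=0x33 cont=0 payload=0x33=51: acc |= 51<<14 -> acc=843083 shift=21 [end]
Varint 3: bytes[5:8] = CB BA 33 -> value 843083 (3 byte(s))
  byte[8]=0xF1 cont=1 payload=0x71=113: acc |= 113<<0 -> acc=113 shift=7
  byte[9]=0xA3 cont=1 payload=0x23=35: acc |= 35<<7 -> acc=4593 shift=14
  byte[10]=0x0A cont=0 payload=0x0A=10: acc |= 10<<14 -> acc=168433 shift=21 [end]
Varint 4: bytes[8:11] = F1 A3 0A -> value 168433 (3 byte(s))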